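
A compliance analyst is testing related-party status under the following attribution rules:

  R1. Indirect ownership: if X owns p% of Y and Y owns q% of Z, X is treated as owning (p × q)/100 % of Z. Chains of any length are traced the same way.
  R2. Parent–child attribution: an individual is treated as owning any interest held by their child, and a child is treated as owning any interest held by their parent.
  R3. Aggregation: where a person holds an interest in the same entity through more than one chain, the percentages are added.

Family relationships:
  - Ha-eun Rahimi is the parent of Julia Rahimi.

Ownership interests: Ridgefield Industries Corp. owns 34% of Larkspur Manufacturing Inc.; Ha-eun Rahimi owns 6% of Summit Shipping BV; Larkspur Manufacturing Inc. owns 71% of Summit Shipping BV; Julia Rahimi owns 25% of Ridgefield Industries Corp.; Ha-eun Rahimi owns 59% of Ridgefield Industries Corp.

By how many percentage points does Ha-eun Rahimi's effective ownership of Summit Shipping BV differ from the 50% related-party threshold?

By parent–child attribution (R2), Ha-eun Rahimi is treated as also owning Julia Rahimi's interest in Ridgefield Industries Corp, giving 59% + 25% = 84%.
Chain via Ridgefield Industries Corp. → Larkspur Manufacturing Inc. (R1): 84% × 34% × 71% = 20.2776% of Summit Shipping BV.
Direct interest in Summit Shipping BV: 6%.
Aggregating (R3): 20.2776% + 6% = 26.2776%.
26.2776% falls short of the 50% threshold by 23.7224 percentage points.

23.7224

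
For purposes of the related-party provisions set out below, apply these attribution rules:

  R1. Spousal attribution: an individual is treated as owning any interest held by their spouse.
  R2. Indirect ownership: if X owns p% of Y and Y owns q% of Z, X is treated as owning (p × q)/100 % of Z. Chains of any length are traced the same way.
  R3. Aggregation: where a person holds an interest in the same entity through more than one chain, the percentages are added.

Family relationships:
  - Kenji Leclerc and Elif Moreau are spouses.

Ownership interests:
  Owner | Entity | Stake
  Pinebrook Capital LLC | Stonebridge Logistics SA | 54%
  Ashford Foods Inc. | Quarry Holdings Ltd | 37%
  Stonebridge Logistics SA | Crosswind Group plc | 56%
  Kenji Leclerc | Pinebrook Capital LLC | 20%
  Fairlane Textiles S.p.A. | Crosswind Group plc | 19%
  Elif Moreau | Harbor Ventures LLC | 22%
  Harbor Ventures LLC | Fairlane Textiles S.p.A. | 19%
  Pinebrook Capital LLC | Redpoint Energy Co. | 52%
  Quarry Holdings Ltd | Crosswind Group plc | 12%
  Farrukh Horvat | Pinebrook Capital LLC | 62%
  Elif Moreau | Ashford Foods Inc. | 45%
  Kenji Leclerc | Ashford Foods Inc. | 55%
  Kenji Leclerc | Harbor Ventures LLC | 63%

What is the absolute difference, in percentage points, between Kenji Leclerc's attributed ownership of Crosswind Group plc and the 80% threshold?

By spousal attribution (R1), Kenji Leclerc is treated as also owning Elif Moreau's interest in Harbor Ventures LLC, giving 63% + 22% = 85%.
By spousal attribution (R1), Kenji Leclerc is treated as also owning Elif Moreau's interest in Ashford Foods Inc, giving 55% + 45% = 100%.
Chain via Pinebrook Capital LLC → Stonebridge Logistics SA (R2): 20% × 54% × 56% = 6.048% of Crosswind Group plc.
Chain via Harbor Ventures LLC → Fairlane Textiles S.p.A. (R2): 85% × 19% × 19% = 3.0685% of Crosswind Group plc.
Chain via Ashford Foods Inc. → Quarry Holdings Ltd (R2): 100% × 37% × 12% = 4.44% of Crosswind Group plc.
Aggregating (R3): 6.048% + 3.0685% + 4.44% = 13.5565%.
13.5565% falls short of the 80% threshold by 66.4435 percentage points.

66.4435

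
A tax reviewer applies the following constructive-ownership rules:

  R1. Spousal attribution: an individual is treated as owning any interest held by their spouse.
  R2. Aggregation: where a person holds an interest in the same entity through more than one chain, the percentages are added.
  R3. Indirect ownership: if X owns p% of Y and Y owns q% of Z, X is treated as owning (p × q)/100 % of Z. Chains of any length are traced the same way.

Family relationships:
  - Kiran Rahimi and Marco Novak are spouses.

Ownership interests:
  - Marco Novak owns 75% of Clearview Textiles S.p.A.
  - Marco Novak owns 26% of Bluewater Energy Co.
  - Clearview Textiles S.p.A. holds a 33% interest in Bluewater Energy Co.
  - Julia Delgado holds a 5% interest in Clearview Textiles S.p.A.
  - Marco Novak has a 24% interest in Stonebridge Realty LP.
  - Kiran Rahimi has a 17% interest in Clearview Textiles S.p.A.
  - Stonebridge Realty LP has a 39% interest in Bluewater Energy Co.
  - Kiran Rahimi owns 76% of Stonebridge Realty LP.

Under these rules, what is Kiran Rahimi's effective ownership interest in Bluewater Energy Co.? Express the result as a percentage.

95.36%

By spousal attribution (R1), Kiran Rahimi is treated as also owning Marco Novak's interest in Stonebridge Realty LP, giving 76% + 24% = 100%.
By spousal attribution (R1), Kiran Rahimi is treated as also owning Marco Novak's interest in Clearview Textiles S.p.A, giving 17% + 75% = 92%.
By spousal attribution (R1), Kiran Rahimi is treated as owning Marco Novak's 26% interest in Bluewater Energy Co.
Chain via Stonebridge Realty LP (R3): 100% × 39% = 39% of Bluewater Energy Co.
Chain via Clearview Textiles S.p.A. (R3): 92% × 33% = 30.36% of Bluewater Energy Co.
Direct interest in Bluewater Energy Co: 26%.
Aggregating (R2): 39% + 30.36% + 26% = 95.36%.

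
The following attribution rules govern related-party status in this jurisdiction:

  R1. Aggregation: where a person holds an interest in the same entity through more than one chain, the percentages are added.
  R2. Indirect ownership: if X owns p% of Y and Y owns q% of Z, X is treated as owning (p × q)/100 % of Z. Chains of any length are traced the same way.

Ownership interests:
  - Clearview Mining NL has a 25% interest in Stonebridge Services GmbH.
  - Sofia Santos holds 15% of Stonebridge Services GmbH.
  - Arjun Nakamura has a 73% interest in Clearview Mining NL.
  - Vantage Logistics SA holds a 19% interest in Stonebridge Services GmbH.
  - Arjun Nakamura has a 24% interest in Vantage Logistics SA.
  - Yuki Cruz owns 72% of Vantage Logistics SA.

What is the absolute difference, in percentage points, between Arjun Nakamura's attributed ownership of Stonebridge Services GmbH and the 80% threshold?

Chain via Vantage Logistics SA (R2): 24% × 19% = 4.56% of Stonebridge Services GmbH.
Chain via Clearview Mining NL (R2): 73% × 25% = 18.25% of Stonebridge Services GmbH.
Aggregating (R1): 4.56% + 18.25% = 22.81%.
22.81% falls short of the 80% threshold by 57.19 percentage points.

57.19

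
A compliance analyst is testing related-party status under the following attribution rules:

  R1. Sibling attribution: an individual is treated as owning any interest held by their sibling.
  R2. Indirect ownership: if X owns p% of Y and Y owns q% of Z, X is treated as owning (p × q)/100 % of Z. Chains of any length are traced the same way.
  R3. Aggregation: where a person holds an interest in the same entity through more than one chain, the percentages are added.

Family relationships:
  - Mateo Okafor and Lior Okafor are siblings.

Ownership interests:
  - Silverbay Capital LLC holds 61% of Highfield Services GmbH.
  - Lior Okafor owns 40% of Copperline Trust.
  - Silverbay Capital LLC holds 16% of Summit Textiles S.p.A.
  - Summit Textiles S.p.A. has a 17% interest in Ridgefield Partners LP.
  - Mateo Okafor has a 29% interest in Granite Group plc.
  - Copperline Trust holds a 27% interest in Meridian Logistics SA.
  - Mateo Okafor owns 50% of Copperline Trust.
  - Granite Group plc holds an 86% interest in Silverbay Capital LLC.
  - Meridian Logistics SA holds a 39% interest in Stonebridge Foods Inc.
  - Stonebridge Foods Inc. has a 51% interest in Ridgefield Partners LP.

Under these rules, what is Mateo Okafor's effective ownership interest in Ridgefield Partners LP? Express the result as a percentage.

By sibling attribution (R1), Mateo Okafor is treated as also owning Lior Okafor's interest in Copperline Trust, giving 50% + 40% = 90%.
Chain via Granite Group plc → Silverbay Capital LLC → Summit Textiles S.p.A. (R2): 29% × 86% × 16% × 17% = 0.678368% of Ridgefield Partners LP.
Chain via Copperline Trust → Meridian Logistics SA → Stonebridge Foods Inc. (R2): 90% × 27% × 39% × 51% = 4.83327% of Ridgefield Partners LP.
Aggregating (R3): 0.678368% + 4.83327% = 5.511638%.

5.511638%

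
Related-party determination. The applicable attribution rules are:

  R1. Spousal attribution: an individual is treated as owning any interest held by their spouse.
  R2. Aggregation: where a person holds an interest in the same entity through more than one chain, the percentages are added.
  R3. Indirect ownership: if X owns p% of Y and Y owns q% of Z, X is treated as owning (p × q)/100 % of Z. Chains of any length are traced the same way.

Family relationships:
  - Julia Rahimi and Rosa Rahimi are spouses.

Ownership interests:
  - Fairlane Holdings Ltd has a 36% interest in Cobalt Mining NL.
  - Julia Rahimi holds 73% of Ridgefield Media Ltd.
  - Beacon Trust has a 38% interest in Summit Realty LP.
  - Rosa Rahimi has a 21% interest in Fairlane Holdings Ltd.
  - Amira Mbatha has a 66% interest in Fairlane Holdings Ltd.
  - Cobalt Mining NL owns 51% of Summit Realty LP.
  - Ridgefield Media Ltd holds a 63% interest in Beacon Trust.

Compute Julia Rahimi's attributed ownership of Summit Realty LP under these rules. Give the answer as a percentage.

21.3318%

By spousal attribution (R1), Julia Rahimi is treated as owning Rosa Rahimi's 21% interest in Fairlane Holdings Ltd.
Chain via Ridgefield Media Ltd → Beacon Trust (R3): 73% × 63% × 38% = 17.4762% of Summit Realty LP.
Chain via Fairlane Holdings Ltd → Cobalt Mining NL (R3): 21% × 36% × 51% = 3.8556% of Summit Realty LP.
Aggregating (R2): 17.4762% + 3.8556% = 21.3318%.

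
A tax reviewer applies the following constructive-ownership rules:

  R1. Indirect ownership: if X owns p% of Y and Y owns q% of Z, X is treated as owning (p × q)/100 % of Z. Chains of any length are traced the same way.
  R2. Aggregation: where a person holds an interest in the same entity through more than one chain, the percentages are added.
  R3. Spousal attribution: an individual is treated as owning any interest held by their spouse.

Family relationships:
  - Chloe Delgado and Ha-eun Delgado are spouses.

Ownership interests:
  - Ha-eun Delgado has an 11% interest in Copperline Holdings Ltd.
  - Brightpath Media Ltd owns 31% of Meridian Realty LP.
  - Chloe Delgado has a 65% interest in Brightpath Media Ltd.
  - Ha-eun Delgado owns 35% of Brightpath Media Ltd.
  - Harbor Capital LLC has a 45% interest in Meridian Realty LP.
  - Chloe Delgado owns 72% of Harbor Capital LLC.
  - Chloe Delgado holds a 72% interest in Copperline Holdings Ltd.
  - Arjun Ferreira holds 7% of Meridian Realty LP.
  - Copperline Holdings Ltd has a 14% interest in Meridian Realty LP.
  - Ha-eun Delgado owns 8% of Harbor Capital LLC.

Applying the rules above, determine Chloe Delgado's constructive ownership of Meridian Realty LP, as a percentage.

By spousal attribution (R3), Chloe Delgado is treated as also owning Ha-eun Delgado's interest in Copperline Holdings Ltd, giving 72% + 11% = 83%.
By spousal attribution (R3), Chloe Delgado is treated as also owning Ha-eun Delgado's interest in Brightpath Media Ltd, giving 65% + 35% = 100%.
By spousal attribution (R3), Chloe Delgado is treated as also owning Ha-eun Delgado's interest in Harbor Capital LLC, giving 72% + 8% = 80%.
Chain via Copperline Holdings Ltd (R1): 83% × 14% = 11.62% of Meridian Realty LP.
Chain via Brightpath Media Ltd (R1): 100% × 31% = 31% of Meridian Realty LP.
Chain via Harbor Capital LLC (R1): 80% × 45% = 36% of Meridian Realty LP.
Aggregating (R2): 11.62% + 31% + 36% = 78.62%.

78.62%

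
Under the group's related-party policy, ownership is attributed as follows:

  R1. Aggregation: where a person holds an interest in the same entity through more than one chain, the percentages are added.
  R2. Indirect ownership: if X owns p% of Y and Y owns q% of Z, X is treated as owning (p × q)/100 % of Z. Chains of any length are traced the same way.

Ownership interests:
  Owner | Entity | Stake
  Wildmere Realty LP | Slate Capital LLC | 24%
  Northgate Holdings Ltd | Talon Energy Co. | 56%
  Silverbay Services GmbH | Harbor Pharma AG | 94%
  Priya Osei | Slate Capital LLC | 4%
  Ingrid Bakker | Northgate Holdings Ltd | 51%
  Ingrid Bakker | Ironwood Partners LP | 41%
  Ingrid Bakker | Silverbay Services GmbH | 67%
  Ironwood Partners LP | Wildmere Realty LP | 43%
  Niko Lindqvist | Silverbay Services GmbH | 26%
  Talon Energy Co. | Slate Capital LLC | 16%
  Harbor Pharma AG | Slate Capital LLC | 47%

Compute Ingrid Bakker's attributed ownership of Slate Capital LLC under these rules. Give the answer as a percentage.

38.4014%

Chain via Ironwood Partners LP → Wildmere Realty LP (R2): 41% × 43% × 24% = 4.2312% of Slate Capital LLC.
Chain via Silverbay Services GmbH → Harbor Pharma AG (R2): 67% × 94% × 47% = 29.6006% of Slate Capital LLC.
Chain via Northgate Holdings Ltd → Talon Energy Co. (R2): 51% × 56% × 16% = 4.5696% of Slate Capital LLC.
Aggregating (R1): 4.2312% + 29.6006% + 4.5696% = 38.4014%.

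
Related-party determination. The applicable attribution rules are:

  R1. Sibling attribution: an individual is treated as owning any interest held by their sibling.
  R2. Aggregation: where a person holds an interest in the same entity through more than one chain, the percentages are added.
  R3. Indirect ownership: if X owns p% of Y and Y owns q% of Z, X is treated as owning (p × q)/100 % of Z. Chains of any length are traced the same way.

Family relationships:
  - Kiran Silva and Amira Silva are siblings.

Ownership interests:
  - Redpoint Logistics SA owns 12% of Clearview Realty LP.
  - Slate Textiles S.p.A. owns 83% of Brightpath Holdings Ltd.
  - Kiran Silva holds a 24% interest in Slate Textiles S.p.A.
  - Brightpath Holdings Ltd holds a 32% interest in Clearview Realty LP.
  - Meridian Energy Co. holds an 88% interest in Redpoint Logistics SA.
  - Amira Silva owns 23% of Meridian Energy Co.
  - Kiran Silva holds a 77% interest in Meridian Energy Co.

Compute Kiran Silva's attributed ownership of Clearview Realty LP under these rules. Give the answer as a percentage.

16.9344%

By sibling attribution (R1), Kiran Silva is treated as also owning Amira Silva's interest in Meridian Energy Co, giving 77% + 23% = 100%.
Chain via Meridian Energy Co. → Redpoint Logistics SA (R3): 100% × 88% × 12% = 10.56% of Clearview Realty LP.
Chain via Slate Textiles S.p.A. → Brightpath Holdings Ltd (R3): 24% × 83% × 32% = 6.3744% of Clearview Realty LP.
Aggregating (R2): 10.56% + 6.3744% = 16.9344%.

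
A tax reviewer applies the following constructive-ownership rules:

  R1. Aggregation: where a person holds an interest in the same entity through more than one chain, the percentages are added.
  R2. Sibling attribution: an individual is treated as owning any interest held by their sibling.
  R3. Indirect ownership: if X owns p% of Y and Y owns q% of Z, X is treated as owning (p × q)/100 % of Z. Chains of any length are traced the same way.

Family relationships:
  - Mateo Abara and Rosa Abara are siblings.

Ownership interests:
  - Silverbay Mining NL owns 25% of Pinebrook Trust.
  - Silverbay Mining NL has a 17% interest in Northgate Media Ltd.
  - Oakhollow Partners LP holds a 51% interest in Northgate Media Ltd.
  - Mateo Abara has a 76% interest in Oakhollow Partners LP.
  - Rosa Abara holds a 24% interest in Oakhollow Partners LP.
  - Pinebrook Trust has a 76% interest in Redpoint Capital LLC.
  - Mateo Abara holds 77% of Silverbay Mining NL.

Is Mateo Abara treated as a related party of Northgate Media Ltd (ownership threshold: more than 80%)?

No

By sibling attribution (R2), Mateo Abara is treated as also owning Rosa Abara's interest in Oakhollow Partners LP, giving 76% + 24% = 100%.
Chain via Oakhollow Partners LP (R3): 100% × 51% = 51% of Northgate Media Ltd.
Chain via Silverbay Mining NL (R3): 77% × 17% = 13.09% of Northgate Media Ltd.
Aggregating (R1): 51% + 13.09% = 64.09%.
64.09% does not exceed the 80% threshold, so Mateo is not a related party to Northgate Media Ltd.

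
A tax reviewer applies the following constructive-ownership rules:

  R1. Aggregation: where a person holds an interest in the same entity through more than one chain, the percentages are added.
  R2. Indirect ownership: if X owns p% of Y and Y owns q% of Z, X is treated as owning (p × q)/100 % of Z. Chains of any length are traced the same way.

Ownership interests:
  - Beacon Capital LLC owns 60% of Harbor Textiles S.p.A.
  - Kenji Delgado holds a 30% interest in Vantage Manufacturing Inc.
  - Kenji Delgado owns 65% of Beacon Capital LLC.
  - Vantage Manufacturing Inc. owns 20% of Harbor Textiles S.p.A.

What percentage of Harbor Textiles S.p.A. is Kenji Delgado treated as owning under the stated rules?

45%

Chain via Vantage Manufacturing Inc. (R2): 30% × 20% = 6% of Harbor Textiles S.p.A.
Chain via Beacon Capital LLC (R2): 65% × 60% = 39% of Harbor Textiles S.p.A.
Aggregating (R1): 6% + 39% = 45%.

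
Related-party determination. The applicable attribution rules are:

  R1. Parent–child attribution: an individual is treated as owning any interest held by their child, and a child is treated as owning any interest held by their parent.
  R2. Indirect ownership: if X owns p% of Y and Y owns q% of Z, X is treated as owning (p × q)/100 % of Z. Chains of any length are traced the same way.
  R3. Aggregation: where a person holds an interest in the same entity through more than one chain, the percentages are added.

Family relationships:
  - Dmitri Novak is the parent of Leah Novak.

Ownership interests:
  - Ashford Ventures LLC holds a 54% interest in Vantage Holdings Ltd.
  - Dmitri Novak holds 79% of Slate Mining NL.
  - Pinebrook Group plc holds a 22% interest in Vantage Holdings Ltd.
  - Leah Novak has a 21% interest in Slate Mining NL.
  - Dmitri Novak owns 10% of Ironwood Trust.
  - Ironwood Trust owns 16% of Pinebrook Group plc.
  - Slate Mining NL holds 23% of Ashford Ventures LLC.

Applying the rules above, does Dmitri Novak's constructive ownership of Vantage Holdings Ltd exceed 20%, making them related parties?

By parent–child attribution (R1), Dmitri Novak is treated as also owning Leah Novak's interest in Slate Mining NL, giving 79% + 21% = 100%.
Chain via Slate Mining NL → Ashford Ventures LLC (R2): 100% × 23% × 54% = 12.42% of Vantage Holdings Ltd.
Chain via Ironwood Trust → Pinebrook Group plc (R2): 10% × 16% × 22% = 0.352% of Vantage Holdings Ltd.
Aggregating (R3): 12.42% + 0.352% = 12.772%.
12.772% does not exceed the 20% threshold, so Dmitri is not a related party to Vantage Holdings Ltd.

No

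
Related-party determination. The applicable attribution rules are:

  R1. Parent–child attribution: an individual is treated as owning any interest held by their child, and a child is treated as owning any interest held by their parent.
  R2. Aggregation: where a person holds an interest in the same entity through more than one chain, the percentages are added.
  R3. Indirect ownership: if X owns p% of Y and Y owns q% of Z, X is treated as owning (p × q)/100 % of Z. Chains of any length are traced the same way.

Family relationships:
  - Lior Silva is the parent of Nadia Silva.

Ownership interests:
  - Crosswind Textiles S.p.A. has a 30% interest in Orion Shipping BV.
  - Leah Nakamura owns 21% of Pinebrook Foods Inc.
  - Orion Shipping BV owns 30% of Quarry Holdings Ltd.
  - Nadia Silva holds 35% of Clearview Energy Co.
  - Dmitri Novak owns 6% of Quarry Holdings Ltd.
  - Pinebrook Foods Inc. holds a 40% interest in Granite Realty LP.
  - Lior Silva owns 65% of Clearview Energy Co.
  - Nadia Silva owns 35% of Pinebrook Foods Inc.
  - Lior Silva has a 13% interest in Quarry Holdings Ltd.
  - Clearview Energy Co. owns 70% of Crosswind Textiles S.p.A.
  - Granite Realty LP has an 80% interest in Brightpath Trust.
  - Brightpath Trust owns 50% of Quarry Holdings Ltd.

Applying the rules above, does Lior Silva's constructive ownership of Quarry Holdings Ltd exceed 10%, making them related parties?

By parent–child attribution (R1), Lior Silva is treated as also owning Nadia Silva's interest in Clearview Energy Co, giving 65% + 35% = 100%.
By parent–child attribution (R1), Lior Silva is treated as owning Nadia Silva's 35% interest in Pinebrook Foods Inc.
Chain via Clearview Energy Co. → Crosswind Textiles S.p.A. → Orion Shipping BV (R3): 100% × 70% × 30% × 30% = 6.3% of Quarry Holdings Ltd.
Direct interest in Quarry Holdings Ltd: 13%.
Chain via Pinebrook Foods Inc. → Granite Realty LP → Brightpath Trust (R3): 35% × 40% × 80% × 50% = 5.6% of Quarry Holdings Ltd.
Aggregating (R2): 6.3% + 13% + 5.6% = 24.9%.
24.9% exceeds the 10% threshold, so Lior is a related party to Quarry Holdings Ltd.

Yes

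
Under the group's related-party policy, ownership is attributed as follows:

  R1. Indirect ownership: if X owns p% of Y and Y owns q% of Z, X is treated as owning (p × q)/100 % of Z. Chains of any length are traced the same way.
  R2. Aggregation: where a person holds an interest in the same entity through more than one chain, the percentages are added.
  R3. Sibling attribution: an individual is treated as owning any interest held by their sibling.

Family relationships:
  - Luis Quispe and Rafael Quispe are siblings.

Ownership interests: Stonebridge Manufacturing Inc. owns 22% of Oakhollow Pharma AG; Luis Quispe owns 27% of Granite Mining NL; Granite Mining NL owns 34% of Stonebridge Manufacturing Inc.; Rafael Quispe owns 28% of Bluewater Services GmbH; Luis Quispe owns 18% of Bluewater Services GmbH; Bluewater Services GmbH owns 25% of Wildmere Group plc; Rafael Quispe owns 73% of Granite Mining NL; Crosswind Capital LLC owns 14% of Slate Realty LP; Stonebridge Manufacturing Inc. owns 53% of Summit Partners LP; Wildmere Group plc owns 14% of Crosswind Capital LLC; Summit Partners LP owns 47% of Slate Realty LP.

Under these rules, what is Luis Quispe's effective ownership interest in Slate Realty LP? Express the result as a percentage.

8.6948%

By sibling attribution (R3), Luis Quispe is treated as also owning Rafael Quispe's interest in Granite Mining NL, giving 27% + 73% = 100%.
By sibling attribution (R3), Luis Quispe is treated as also owning Rafael Quispe's interest in Bluewater Services GmbH, giving 18% + 28% = 46%.
Chain via Granite Mining NL → Stonebridge Manufacturing Inc. → Summit Partners LP (R1): 100% × 34% × 53% × 47% = 8.4694% of Slate Realty LP.
Chain via Bluewater Services GmbH → Wildmere Group plc → Crosswind Capital LLC (R1): 46% × 25% × 14% × 14% = 0.2254% of Slate Realty LP.
Aggregating (R2): 8.4694% + 0.2254% = 8.6948%.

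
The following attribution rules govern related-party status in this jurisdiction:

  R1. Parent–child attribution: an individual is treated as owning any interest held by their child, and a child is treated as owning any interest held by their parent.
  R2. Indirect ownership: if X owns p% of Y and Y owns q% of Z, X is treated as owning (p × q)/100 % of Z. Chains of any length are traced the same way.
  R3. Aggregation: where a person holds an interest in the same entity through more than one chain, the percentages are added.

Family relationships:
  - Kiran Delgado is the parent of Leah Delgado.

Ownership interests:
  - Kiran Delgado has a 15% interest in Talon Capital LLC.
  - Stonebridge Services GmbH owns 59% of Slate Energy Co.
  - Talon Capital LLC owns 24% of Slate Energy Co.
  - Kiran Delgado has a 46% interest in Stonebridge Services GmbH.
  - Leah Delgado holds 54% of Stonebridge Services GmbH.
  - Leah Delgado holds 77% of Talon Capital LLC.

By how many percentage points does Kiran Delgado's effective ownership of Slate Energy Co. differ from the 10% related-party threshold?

By parent–child attribution (R1), Kiran Delgado is treated as also owning Leah Delgado's interest in Stonebridge Services GmbH, giving 46% + 54% = 100%.
By parent–child attribution (R1), Kiran Delgado is treated as also owning Leah Delgado's interest in Talon Capital LLC, giving 15% + 77% = 92%.
Chain via Stonebridge Services GmbH (R2): 100% × 59% = 59% of Slate Energy Co.
Chain via Talon Capital LLC (R2): 92% × 24% = 22.08% of Slate Energy Co.
Aggregating (R3): 59% + 22.08% = 81.08%.
81.08% exceeds the 10% threshold by 71.08 percentage points.

71.08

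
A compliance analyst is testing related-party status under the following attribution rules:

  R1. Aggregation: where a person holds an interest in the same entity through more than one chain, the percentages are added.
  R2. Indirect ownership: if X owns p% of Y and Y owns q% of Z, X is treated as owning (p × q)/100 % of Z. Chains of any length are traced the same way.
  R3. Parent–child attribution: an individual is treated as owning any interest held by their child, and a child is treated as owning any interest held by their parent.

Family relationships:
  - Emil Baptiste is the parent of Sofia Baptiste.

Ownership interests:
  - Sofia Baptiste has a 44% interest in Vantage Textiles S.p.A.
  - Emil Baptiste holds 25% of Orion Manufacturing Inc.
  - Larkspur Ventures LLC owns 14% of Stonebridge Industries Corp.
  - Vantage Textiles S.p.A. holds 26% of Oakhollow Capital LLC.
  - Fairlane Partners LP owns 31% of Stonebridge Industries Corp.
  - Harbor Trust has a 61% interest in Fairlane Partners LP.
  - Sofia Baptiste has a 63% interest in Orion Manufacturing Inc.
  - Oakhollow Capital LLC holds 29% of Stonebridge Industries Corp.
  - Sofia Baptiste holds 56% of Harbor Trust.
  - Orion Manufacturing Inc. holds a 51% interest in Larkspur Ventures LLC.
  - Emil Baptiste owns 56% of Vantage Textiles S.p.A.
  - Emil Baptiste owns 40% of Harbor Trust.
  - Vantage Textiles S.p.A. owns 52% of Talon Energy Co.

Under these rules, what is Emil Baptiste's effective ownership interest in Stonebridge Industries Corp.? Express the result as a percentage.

By parent–child attribution (R3), Emil Baptiste is treated as also owning Sofia Baptiste's interest in Orion Manufacturing Inc, giving 25% + 63% = 88%.
By parent–child attribution (R3), Emil Baptiste is treated as also owning Sofia Baptiste's interest in Harbor Trust, giving 40% + 56% = 96%.
By parent–child attribution (R3), Emil Baptiste is treated as also owning Sofia Baptiste's interest in Vantage Textiles S.p.A, giving 56% + 44% = 100%.
Chain via Orion Manufacturing Inc. → Larkspur Ventures LLC (R2): 88% × 51% × 14% = 6.2832% of Stonebridge Industries Corp.
Chain via Harbor Trust → Fairlane Partners LP (R2): 96% × 61% × 31% = 18.1536% of Stonebridge Industries Corp.
Chain via Vantage Textiles S.p.A. → Oakhollow Capital LLC (R2): 100% × 26% × 29% = 7.54% of Stonebridge Industries Corp.
Aggregating (R1): 6.2832% + 18.1536% + 7.54% = 31.9768%.

31.9768%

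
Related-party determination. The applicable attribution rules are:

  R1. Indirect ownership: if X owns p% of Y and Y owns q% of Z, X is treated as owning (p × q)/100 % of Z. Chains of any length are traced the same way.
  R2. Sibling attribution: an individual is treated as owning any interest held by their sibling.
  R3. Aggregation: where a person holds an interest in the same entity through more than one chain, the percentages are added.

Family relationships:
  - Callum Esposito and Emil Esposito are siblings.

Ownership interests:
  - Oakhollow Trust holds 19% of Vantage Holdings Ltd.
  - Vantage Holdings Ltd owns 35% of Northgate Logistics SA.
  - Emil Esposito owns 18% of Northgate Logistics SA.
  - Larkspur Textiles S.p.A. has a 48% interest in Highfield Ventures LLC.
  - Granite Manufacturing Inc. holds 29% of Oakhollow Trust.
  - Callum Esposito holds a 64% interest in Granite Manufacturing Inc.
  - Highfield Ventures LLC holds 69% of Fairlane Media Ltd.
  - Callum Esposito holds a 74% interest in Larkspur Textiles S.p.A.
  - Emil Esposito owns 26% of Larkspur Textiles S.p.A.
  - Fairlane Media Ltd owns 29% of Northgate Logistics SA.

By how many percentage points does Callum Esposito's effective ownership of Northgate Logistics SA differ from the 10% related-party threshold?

18.83904

By sibling attribution (R2), Callum Esposito is treated as also owning Emil Esposito's interest in Larkspur Textiles S.p.A, giving 74% + 26% = 100%.
By sibling attribution (R2), Callum Esposito is treated as owning Emil Esposito's 18% interest in Northgate Logistics SA.
Chain via Granite Manufacturing Inc. → Oakhollow Trust → Vantage Holdings Ltd (R1): 64% × 29% × 19% × 35% = 1.23424% of Northgate Logistics SA.
Chain via Larkspur Textiles S.p.A. → Highfield Ventures LLC → Fairlane Media Ltd (R1): 100% × 48% × 69% × 29% = 9.6048% of Northgate Logistics SA.
Direct interest in Northgate Logistics SA: 18%.
Aggregating (R3): 1.23424% + 9.6048% + 18% = 28.83904%.
28.83904% exceeds the 10% threshold by 18.83904 percentage points.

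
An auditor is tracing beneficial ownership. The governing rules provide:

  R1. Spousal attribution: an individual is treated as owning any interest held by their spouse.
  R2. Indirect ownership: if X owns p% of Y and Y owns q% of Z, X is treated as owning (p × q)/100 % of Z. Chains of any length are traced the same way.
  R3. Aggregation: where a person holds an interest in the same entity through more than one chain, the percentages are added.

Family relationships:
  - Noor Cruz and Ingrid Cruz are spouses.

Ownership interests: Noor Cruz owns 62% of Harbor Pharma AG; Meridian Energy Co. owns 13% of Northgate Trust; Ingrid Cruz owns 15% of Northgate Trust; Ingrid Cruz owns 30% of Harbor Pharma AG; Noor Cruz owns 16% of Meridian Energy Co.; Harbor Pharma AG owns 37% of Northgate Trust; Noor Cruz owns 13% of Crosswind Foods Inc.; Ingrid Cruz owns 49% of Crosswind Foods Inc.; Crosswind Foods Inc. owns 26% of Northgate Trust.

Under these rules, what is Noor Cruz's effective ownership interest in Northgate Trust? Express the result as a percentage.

By spousal attribution (R1), Noor Cruz is treated as also owning Ingrid Cruz's interest in Crosswind Foods Inc, giving 13% + 49% = 62%.
By spousal attribution (R1), Noor Cruz is treated as also owning Ingrid Cruz's interest in Harbor Pharma AG, giving 62% + 30% = 92%.
By spousal attribution (R1), Noor Cruz is treated as owning Ingrid Cruz's 15% interest in Northgate Trust.
Chain via Crosswind Foods Inc. (R2): 62% × 26% = 16.12% of Northgate Trust.
Chain via Meridian Energy Co. (R2): 16% × 13% = 2.08% of Northgate Trust.
Chain via Harbor Pharma AG (R2): 92% × 37% = 34.04% of Northgate Trust.
Direct interest in Northgate Trust: 15%.
Aggregating (R3): 16.12% + 2.08% + 34.04% + 15% = 67.24%.

67.24%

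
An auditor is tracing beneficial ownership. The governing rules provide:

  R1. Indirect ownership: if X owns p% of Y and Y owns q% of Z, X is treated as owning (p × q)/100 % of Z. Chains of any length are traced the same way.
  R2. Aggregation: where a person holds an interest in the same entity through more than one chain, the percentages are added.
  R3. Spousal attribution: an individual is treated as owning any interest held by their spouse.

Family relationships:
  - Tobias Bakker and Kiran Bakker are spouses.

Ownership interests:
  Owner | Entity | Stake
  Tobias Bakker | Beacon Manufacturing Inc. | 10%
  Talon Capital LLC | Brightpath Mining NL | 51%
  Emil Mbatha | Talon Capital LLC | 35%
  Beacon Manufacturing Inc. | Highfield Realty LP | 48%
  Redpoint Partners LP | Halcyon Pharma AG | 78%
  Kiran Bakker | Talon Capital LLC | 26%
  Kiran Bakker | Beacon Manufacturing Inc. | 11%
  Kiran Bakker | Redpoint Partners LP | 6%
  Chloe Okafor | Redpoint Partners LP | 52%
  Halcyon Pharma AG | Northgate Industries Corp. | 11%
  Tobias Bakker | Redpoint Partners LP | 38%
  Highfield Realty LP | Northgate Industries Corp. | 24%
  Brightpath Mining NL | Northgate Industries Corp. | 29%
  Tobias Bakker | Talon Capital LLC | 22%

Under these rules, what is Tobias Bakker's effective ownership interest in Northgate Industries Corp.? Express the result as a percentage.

13.2936%

By spousal attribution (R3), Tobias Bakker is treated as also owning Kiran Bakker's interest in Talon Capital LLC, giving 22% + 26% = 48%.
By spousal attribution (R3), Tobias Bakker is treated as also owning Kiran Bakker's interest in Beacon Manufacturing Inc, giving 10% + 11% = 21%.
By spousal attribution (R3), Tobias Bakker is treated as also owning Kiran Bakker's interest in Redpoint Partners LP, giving 38% + 6% = 44%.
Chain via Talon Capital LLC → Brightpath Mining NL (R1): 48% × 51% × 29% = 7.0992% of Northgate Industries Corp.
Chain via Beacon Manufacturing Inc. → Highfield Realty LP (R1): 21% × 48% × 24% = 2.4192% of Northgate Industries Corp.
Chain via Redpoint Partners LP → Halcyon Pharma AG (R1): 44% × 78% × 11% = 3.7752% of Northgate Industries Corp.
Aggregating (R2): 7.0992% + 2.4192% + 3.7752% = 13.2936%.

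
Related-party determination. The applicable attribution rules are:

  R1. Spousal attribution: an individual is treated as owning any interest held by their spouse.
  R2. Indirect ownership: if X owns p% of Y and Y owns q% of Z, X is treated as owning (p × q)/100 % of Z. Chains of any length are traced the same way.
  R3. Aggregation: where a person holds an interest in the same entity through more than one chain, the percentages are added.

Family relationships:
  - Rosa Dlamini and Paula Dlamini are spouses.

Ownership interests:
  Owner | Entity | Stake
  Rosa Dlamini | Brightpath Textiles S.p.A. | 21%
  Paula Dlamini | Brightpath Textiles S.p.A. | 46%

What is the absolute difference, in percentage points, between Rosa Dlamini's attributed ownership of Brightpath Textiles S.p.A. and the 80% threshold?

13

By spousal attribution (R1), Rosa Dlamini is treated as also owning Paula Dlamini's interest in Brightpath Textiles S.p.A, giving 21% + 46% = 67%.
Direct interest in Brightpath Textiles S.p.A: 67%.
67% falls short of the 80% threshold by 13 percentage points.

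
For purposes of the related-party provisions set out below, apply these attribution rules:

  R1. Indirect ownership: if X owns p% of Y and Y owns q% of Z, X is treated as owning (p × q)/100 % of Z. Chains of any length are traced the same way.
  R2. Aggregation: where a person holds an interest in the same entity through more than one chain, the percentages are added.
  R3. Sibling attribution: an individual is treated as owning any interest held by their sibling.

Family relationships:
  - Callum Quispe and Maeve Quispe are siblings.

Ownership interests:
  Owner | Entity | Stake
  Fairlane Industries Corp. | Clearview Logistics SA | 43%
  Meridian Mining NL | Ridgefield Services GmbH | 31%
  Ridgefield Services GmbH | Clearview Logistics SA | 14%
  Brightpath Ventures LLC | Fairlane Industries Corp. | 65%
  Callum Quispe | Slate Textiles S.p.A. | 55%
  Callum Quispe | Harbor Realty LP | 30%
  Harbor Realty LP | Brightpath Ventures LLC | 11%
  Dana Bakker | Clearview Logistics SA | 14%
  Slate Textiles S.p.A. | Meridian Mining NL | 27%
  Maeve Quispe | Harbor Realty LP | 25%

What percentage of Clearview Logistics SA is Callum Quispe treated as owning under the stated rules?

2.335465%

By sibling attribution (R3), Callum Quispe is treated as also owning Maeve Quispe's interest in Harbor Realty LP, giving 30% + 25% = 55%.
Chain via Slate Textiles S.p.A. → Meridian Mining NL → Ridgefield Services GmbH (R1): 55% × 27% × 31% × 14% = 0.64449% of Clearview Logistics SA.
Chain via Harbor Realty LP → Brightpath Ventures LLC → Fairlane Industries Corp. (R1): 55% × 11% × 65% × 43% = 1.690975% of Clearview Logistics SA.
Aggregating (R2): 0.64449% + 1.690975% = 2.335465%.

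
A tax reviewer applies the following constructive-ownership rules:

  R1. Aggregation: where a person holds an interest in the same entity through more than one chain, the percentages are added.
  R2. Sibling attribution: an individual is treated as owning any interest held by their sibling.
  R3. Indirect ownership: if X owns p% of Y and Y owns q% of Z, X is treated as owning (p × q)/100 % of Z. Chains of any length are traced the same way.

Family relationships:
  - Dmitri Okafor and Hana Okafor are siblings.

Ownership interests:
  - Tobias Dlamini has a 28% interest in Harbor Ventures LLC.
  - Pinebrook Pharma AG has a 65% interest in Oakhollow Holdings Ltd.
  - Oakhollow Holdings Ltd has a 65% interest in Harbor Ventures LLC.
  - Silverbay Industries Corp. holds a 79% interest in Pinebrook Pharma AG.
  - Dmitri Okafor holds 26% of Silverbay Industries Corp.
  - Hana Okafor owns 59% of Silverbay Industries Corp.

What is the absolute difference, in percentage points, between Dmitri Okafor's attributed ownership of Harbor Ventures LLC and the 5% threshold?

By sibling attribution (R2), Dmitri Okafor is treated as also owning Hana Okafor's interest in Silverbay Industries Corp, giving 26% + 59% = 85%.
Chain via Silverbay Industries Corp. → Pinebrook Pharma AG → Oakhollow Holdings Ltd (R3): 85% × 79% × 65% × 65% = 28.370875% of Harbor Ventures LLC.
28.370875% exceeds the 5% threshold by 23.370875 percentage points.

23.370875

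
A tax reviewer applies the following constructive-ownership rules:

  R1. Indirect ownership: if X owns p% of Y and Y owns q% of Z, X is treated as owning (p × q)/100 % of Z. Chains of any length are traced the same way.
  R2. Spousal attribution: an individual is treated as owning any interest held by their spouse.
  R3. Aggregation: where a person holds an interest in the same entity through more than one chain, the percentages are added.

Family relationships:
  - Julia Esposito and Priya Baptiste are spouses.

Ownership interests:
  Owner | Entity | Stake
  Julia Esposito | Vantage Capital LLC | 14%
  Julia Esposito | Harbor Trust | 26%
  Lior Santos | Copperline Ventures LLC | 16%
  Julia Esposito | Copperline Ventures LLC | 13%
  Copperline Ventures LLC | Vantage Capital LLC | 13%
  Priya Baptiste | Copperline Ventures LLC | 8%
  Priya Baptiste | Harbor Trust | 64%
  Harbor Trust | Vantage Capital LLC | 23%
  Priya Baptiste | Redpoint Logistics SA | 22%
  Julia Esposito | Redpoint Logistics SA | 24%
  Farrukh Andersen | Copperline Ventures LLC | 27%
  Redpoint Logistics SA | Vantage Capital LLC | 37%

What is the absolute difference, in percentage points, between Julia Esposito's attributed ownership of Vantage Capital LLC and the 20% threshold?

By spousal attribution (R2), Julia Esposito is treated as also owning Priya Baptiste's interest in Harbor Trust, giving 26% + 64% = 90%.
By spousal attribution (R2), Julia Esposito is treated as also owning Priya Baptiste's interest in Copperline Ventures LLC, giving 13% + 8% = 21%.
By spousal attribution (R2), Julia Esposito is treated as also owning Priya Baptiste's interest in Redpoint Logistics SA, giving 24% + 22% = 46%.
Chain via Harbor Trust (R1): 90% × 23% = 20.7% of Vantage Capital LLC.
Chain via Copperline Ventures LLC (R1): 21% × 13% = 2.73% of Vantage Capital LLC.
Chain via Redpoint Logistics SA (R1): 46% × 37% = 17.02% of Vantage Capital LLC.
Direct interest in Vantage Capital LLC: 14%.
Aggregating (R3): 20.7% + 2.73% + 17.02% + 14% = 54.45%.
54.45% exceeds the 20% threshold by 34.45 percentage points.

34.45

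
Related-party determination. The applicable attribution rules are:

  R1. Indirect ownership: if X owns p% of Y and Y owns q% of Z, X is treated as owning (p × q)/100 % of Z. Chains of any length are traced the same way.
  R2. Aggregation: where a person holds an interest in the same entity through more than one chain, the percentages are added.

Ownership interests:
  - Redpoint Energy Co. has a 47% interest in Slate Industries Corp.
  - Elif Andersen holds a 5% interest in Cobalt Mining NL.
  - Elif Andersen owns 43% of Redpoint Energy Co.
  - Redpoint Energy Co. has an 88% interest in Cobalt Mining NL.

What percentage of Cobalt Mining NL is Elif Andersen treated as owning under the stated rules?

Chain via Redpoint Energy Co. (R1): 43% × 88% = 37.84% of Cobalt Mining NL.
Direct interest in Cobalt Mining NL: 5%.
Aggregating (R2): 37.84% + 5% = 42.84%.

42.84%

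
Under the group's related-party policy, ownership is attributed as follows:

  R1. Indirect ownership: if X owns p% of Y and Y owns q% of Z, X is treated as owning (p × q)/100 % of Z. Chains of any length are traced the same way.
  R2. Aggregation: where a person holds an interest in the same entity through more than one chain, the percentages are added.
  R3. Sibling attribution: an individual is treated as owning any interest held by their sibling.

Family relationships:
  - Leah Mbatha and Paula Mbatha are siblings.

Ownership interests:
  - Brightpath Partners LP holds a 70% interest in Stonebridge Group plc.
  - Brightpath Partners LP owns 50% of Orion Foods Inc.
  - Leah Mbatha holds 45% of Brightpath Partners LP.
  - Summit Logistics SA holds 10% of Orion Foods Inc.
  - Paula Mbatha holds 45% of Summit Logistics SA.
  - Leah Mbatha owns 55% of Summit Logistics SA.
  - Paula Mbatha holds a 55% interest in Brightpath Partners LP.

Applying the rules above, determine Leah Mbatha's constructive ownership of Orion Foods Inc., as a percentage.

60%

By sibling attribution (R3), Leah Mbatha is treated as also owning Paula Mbatha's interest in Summit Logistics SA, giving 55% + 45% = 100%.
By sibling attribution (R3), Leah Mbatha is treated as also owning Paula Mbatha's interest in Brightpath Partners LP, giving 45% + 55% = 100%.
Chain via Summit Logistics SA (R1): 100% × 10% = 10% of Orion Foods Inc.
Chain via Brightpath Partners LP (R1): 100% × 50% = 50% of Orion Foods Inc.
Aggregating (R2): 10% + 50% = 60%.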